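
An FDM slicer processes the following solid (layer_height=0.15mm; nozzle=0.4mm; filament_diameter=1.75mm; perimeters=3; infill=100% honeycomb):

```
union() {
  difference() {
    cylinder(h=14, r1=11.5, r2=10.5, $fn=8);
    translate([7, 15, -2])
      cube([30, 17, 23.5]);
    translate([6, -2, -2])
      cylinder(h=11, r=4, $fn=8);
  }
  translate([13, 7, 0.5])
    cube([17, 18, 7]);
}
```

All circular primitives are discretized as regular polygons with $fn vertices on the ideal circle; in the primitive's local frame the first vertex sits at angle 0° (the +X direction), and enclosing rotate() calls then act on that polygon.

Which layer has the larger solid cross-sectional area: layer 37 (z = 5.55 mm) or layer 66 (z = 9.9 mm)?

Layer 37 (z = 5.55): the cone (r1=11.5→r2=10.5) has section circumradius 11.104 here — a regular 8-gon (area = (8/2)·11.104²·sin(360°/8) = 348.71 mm²); the cube at (7, 15) (footprint 30×17) is included at this height (area 510.00 mm²); the r=4 cylinder at (6, -2) gives a regular 8-gon of circumradius 4 (constant along its height) (area = (8/2)·4.000²·sin(360°/8) = 45.25 mm²); After the difference (first − rest): starting from the cone (348.71 mm²), the 30×17 cube at (7, 15) misses the remaining region (no effect); the r=4 cylinder at (6, -2) lies wholly inside it (removes its full 45.25 mm² and its 24.49 mm outline becomes a hole wall) — area = 303.46 mm²; the cube at (13, 7) is present — its section is the full 17×18 rectangle (area 306.00 mm²); Taking the union: the 2 present regions are separate (no shared area or edge), so areas and boundary lengths simply add and each stays a separate island — area = 609.46 mm². So its area = 609.46 mm². Layer 66 (z = 9.9): the cone contributes a regular 8-gon of circumradius 10.793 (interpolated between r1=11.5 and r2=10.5 at t=0.707) (area = (8/2)·10.793²·sin(360°/8) = 329.47 mm²); the 30×17 cube at (7, 15) contributes its full rectangle (area 510.00 mm²); the cylinder at (6, -2) is absent (z outside [-2, 9]); Subtracting the remaining from the first: starting from the cone (329.47 mm²), the 30×17 cube at (7, 15) misses the remaining region (no effect) — area = 329.47 mm²; the cube at (13, 7) is not intersected at this z (z outside [0.5, 7.5]); Merging all regions: only that combined region is present, so the union is just that shape — area = 329.47 mm². So its area = 329.47 mm². Layer 37 is larger (609.46 vs 329.47 mm²).

layer 37 (z = 5.55 mm)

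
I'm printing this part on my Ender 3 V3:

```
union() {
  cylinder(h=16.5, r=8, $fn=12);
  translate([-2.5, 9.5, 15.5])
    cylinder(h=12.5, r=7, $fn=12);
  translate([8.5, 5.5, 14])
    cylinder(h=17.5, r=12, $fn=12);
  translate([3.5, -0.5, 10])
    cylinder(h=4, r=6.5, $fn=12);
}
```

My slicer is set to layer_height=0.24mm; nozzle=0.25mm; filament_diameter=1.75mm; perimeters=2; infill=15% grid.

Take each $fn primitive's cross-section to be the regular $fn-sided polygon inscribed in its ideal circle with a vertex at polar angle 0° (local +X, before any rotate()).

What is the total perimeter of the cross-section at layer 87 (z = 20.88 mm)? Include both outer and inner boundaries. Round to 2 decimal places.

86.34 mm

At z = 20.88 mm: the cylinder is absent (z outside [0, 16.5]); the r=7 cylinder at (-2.5, 9.5) gives a regular 12-gon of circumradius 7 (constant along its height) (perimeter = 2·12·7.000·sin(180°/12) = 43.48 mm); the cylinder at (8.5, 5.5): section is a regular 12-gon, circumradius r=12 (perimeter = 2·12·12.000·sin(180°/12) = 74.54 mm); the cylinder at (3.5, -0.5) is absent (z outside [10, 14]); Merging all regions: the regions partially overlap (shared area 64.45 mm²), so the edge portions inside another operand are dropped and the merged outline is re-measured after clipping — boundary = 86.34 mm. Overall, the cross-section is a single solid region. Total boundary length (outer) = 86.34 mm.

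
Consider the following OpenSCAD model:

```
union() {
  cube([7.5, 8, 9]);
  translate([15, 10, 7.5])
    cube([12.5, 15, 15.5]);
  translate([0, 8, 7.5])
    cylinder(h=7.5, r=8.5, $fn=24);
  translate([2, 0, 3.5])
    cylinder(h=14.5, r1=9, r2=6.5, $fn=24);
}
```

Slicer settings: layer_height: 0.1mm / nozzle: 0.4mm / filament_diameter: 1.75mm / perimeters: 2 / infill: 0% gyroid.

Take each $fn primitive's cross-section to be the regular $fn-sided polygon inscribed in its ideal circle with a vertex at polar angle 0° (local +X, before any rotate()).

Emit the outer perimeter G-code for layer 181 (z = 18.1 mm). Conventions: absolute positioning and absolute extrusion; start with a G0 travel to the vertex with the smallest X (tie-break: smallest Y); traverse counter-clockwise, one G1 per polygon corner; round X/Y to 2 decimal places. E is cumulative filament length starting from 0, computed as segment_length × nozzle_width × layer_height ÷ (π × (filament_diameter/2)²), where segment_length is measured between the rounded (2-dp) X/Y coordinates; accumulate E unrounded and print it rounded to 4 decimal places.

G0 X15.00 Y10.00 Z18.10
G1 X27.50 Y10.00 E0.2079
G1 X27.50 Y25.00 E0.4573
G1 X15.00 Y25.00 E0.6652
G1 X15.00 Y10.00 E0.9147

At z = 18.1 mm: the cube is not intersected at this z (z outside [0, 9]); the 12.5×15 cube at (15, 10) contributes its full rectangle; the cylinder at (0, 8) does not reach this height (z outside [7.5, 15]); the cone at (2, 0) does not reach this height (z outside [3.5, 18]); Merging all regions: only the 12.5×15 cube at (15, 10) is present, so the union is just that shape — 1 connected region. The outline is a single polygon with 4 vertices. Extrusion per mm of travel: 0.4 × 0.1 / (π × 0.875²) = 0.016630. Accumulating E over each segment gives final E = 0.9147.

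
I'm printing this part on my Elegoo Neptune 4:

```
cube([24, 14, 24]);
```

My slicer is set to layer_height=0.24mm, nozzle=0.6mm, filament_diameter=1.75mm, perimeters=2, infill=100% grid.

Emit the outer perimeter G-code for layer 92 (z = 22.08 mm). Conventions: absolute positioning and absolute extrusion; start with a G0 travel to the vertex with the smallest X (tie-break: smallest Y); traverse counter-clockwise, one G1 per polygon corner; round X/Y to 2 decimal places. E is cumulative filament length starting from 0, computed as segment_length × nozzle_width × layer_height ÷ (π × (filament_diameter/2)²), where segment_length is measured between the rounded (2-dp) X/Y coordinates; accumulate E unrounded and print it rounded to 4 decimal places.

G0 X0.00 Y0.00 Z22.08
G1 X24.00 Y0.00 E1.4368
G1 X24.00 Y14.00 E2.2750
G1 X0.00 Y14.00 E3.7118
G1 X0.00 Y0.00 E4.5500

At z = 22.08 mm: the cube (footprint 24×14) is included at this height. The outline is a single polygon with 4 vertices. Extrusion per mm of travel: 0.6 × 0.24 / (π × 0.875²) = 0.059868. Accumulating E over each segment gives final E = 4.5500.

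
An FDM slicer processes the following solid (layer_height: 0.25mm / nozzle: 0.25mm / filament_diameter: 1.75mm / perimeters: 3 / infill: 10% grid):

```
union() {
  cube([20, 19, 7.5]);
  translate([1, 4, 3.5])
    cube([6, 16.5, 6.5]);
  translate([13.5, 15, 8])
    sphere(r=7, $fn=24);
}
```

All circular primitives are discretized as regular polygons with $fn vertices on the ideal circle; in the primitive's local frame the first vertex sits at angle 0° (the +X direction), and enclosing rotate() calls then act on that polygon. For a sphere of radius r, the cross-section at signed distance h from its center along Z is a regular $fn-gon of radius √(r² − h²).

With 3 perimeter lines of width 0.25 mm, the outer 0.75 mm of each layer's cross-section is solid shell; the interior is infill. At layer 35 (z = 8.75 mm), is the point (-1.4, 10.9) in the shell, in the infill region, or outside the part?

At z = 8.75 mm: the cube is absent (z outside [0, 7.5]); the 6×16.5 cube at (1, 4) contributes its full rectangle; the sphere at (13.5, 15): section is a regular 24-gon, circumradius = √(r²−h²) = √(7²−0.75²) = 6.960; Merging all regions: the regions partially overlap (shared area 1.35 mm²), so overlapping operands fuse into one piece — 1 connected region. Overall, the cross-section is a single solid region. The nearest boundary edge runs (1.00, 4.00)→(1.00, 20.50); distance from the point to it = 2.40 mm. The point is not inside any of the regions above, so it lies outside the cross-section (2.40 mm from the nearest boundary).

outside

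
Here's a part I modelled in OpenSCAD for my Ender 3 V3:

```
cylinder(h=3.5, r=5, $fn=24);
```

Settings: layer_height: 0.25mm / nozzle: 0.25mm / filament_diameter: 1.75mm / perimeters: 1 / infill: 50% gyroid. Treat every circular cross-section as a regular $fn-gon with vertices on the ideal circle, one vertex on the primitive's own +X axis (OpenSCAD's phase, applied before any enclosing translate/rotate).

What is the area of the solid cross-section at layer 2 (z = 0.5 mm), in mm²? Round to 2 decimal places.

77.65 mm²

At z = 0.5 mm: the cylinder: section is a regular 24-gon, circumradius r=5 (area = (24/2)·5.000²·sin(360°/24) = 77.65 mm²). Overall, the cross-section is a single solid region. Net area = 77.65 mm².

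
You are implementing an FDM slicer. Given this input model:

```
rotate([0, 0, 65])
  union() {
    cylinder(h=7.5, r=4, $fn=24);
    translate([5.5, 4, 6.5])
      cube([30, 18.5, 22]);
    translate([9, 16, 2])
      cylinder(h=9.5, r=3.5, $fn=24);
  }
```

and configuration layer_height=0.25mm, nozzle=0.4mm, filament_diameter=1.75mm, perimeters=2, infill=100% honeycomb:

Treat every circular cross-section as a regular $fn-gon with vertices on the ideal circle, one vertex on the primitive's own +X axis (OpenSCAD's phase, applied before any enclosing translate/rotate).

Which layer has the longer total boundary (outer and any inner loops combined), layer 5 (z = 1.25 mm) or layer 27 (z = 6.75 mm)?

layer 27 (z = 6.75 mm)

Layer 5 (z = 1.25): the r=4 cylinder gives a regular 24-gon of circumradius 4 (constant along its height) (perimeter = 2·24·4.000·sin(180°/24) = 25.06 mm); the cube at (5.5, 4) is not intersected at this z (z outside [6.5, 28.5]); the cylinder at (9, 16) is not intersected at this z (z outside [2, 11.5]); Combining (union): only the r=4 cylinder is present, so the union is just that shape — boundary = 25.06 mm; (whole slice rotated 65° about Z — lengths, areas and connectivity unchanged). So its perimeter = 25.06 mm. Layer 27 (z = 6.75): the r=4 cylinder contributes a regular 24-gon of circumradius 4 (perimeter = 2·24·4.000·sin(180°/24) = 25.06 mm); the cube at (5.5, 4) is present — its section is the full 30×18.5 rectangle (perimeter 97.00 mm); the r=3.5 cylinder at (9, 16) gives a regular 24-gon of circumradius 3.5 (constant along its height) (perimeter = 2·24·3.500·sin(180°/24) = 21.93 mm); Taking the union: the regions partially overlap (shared area 38.05 mm²), so the edge portions inside another operand are dropped and the merged outline is re-measured after clipping — boundary = 122.06 mm; (rotated 65° about Z; rotation is an isometry so areas/perimeters/island counts are preserved). So its perimeter = 122.06 mm. Layer 27 is larger (122.06 vs 25.06 mm).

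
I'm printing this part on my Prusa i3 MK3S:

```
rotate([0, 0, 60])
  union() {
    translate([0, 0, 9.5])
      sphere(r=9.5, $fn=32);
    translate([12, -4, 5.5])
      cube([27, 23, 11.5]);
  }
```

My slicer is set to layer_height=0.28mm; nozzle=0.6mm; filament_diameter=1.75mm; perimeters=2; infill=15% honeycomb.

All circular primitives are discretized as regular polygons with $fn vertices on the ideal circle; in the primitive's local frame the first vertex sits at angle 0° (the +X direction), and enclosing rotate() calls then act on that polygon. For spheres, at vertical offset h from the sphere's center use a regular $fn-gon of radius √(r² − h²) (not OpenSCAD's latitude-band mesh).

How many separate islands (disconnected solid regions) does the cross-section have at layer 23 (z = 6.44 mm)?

At z = 6.44 mm: the r=9.5 sphere slices to a regular 32-gon of circumradius 8.994 (√(r²−h²) with h=3.06 from center); the cube at (12, -4) is present — its section is the full 27×23 rectangle; Taking the union: the 2 present regions are separate (no shared area or edge), so areas and boundary lengths simply add and each stays a separate island — 2 connected regions; (whole slice rotated 60° about Z — lengths, areas and connectivity unchanged). Overall, the cross-section has 2 separate islands. Island count = 2.

2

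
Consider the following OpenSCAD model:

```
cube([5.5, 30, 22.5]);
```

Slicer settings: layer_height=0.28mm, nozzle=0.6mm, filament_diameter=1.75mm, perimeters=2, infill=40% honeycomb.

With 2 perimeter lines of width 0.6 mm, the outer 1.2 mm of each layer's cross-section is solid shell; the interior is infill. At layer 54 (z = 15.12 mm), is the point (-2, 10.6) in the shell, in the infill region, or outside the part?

outside

At z = 15.12 mm: the cube is present — its section is the full 5.5×30 rectangle. Overall, the cross-section is a single solid region. The nearest boundary edge runs (0.00, 30.00)→(0.00, 0.00); distance from the point to it = 2.00 mm. The point is not inside any of the regions above, so it lies outside the cross-section (2.00 mm from the nearest boundary).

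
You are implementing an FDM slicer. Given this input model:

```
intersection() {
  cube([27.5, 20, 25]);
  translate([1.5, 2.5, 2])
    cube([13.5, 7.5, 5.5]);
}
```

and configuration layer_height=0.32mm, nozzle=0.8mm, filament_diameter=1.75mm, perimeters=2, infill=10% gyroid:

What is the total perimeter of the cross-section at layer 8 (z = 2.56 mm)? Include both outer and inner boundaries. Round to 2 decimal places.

At z = 2.56 mm: the cube is present — its section is the full 27.5×20 rectangle (perimeter 95.00 mm); the cube at (1.5, 2.5) (footprint 13.5×7.5) is included at this height (perimeter 42.00 mm); Keeping only the common overlap: the 13.5×7.5 cube at (1.5, 2.5) lies inside the 27.5×20 cube, so the common part is the 13.5×7.5 cube at (1.5, 2.5) itself — boundary = 42.00 mm. Overall, the cross-section is a single solid region. Total boundary length (outer) = 42.00 mm.

42.00 mm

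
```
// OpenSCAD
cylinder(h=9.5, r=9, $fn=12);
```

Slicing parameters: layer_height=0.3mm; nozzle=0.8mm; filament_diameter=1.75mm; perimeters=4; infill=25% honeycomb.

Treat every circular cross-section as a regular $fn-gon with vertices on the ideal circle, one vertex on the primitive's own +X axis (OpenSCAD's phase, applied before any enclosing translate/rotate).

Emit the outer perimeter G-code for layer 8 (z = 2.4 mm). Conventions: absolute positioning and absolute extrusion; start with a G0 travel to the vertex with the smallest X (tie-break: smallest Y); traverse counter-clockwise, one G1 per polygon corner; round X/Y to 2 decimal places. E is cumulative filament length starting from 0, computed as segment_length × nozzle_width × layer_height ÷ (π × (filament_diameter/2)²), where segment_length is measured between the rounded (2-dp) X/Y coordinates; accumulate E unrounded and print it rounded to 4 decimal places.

G0 X-9.00 Y0.00 Z2.40
G1 X-7.79 Y-4.50 E0.4650
G1 X-4.50 Y-7.79 E0.9292
G1 X0.00 Y-9.00 E1.3942
G1 X4.50 Y-7.79 E1.8591
G1 X7.79 Y-4.50 E2.3234
G1 X9.00 Y0.00 E2.7884
G1 X7.79 Y4.50 E3.2533
G1 X4.50 Y7.79 E3.7176
G1 X0.00 Y9.00 E4.1825
G1 X-4.50 Y7.79 E4.6475
G1 X-7.79 Y4.50 E5.1117
G1 X-9.00 Y0.00 E5.5767

At z = 2.4 mm: the r=9 cylinder contributes a regular 12-gon of circumradius 9. The outline is a single polygon with 12 vertices. Extrusion per mm of travel: 0.8 × 0.3 / (π × 0.875²) = 0.099780. Accumulating E over each segment gives final E = 5.5767.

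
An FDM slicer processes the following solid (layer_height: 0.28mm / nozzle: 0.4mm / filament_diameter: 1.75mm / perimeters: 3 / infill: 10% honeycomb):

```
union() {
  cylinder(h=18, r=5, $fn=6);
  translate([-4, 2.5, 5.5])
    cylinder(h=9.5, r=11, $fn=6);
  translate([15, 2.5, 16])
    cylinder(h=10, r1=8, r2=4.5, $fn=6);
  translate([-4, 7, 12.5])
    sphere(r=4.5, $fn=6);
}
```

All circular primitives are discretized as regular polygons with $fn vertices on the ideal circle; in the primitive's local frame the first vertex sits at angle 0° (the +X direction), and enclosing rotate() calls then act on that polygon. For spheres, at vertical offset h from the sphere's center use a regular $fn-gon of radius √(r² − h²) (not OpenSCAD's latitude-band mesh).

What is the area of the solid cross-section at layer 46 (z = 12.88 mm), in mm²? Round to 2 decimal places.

At z = 12.88 mm: the r=5 cylinder gives a regular 6-gon of circumradius 5 (constant along its height) (area = (6/2)·5.000²·sin(360°/6) = 64.95 mm²); the r=11 cylinder at (-4, 2.5) gives a regular 6-gon of circumradius 11 (constant along its height) (area = (6/2)·11.000²·sin(360°/6) = 314.37 mm²); the cone at (15, 2.5) is absent (z outside [16, 26]); the r=4.5 sphere at (-4, 7) contributes a regular 6-gon of circumradius √(4.5²−0.38²) = 4.484 (area = (6/2)·4.484²·sin(360°/6) = 52.24 mm²); Merging all regions: the regions partially overlap — summed areas 431.56 mm² minus the doubly-counted overlap 117.19 mm² gives 314.37 mm² — area = 314.37 mm². Overall, the cross-section is a single solid region. Net area = 314.37 mm².

314.37 mm²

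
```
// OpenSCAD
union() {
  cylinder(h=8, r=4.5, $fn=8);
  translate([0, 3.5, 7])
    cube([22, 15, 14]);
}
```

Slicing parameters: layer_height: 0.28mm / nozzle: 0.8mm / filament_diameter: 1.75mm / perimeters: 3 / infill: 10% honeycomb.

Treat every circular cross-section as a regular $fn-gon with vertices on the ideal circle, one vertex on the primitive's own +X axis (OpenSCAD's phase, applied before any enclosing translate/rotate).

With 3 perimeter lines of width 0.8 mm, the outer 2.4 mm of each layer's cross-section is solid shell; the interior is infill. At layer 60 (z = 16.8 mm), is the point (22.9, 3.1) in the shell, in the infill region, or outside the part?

outside

At z = 16.8 mm: the cylinder is not intersected at this z (z outside [0, 8]); the cube at (0, 3.5) (footprint 22×15) is included at this height; Merging all regions: only the 22×15 cube at (0, 3.5) is present, so the union is just that shape — 1 connected region. Overall, the cross-section is a single solid region. The nearest boundary edge runs (0.00, 3.50)→(22.00, 3.50); distance from the point to it = 0.98 mm. The point is not inside any of the regions above, so it lies outside the cross-section (0.98 mm from the nearest boundary).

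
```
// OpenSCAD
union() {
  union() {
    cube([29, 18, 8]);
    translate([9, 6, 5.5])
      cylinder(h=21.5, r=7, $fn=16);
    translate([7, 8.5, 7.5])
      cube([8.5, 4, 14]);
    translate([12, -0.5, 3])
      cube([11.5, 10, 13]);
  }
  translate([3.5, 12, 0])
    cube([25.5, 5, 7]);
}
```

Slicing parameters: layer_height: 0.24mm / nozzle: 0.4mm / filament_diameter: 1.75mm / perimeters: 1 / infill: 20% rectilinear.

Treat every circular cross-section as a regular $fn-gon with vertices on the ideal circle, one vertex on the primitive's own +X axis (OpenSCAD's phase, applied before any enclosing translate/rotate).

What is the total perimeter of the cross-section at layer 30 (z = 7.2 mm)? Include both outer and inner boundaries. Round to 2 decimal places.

95.06 mm

At z = 7.2 mm: the cube is present — its section is the full 29×18 rectangle (perimeter 94.00 mm); the cylinder at (9, 6): section is a regular 16-gon, circumradius r=7 (perimeter = 2·16·7.000·sin(180°/16) = 43.70 mm); the cube at (7, 8.5) does not reach this height (z outside [7.5, 21.5]); the cube at (12, -0.5) is present — its section is the full 11.5×10 rectangle (perimeter 43.00 mm); Taking the union: the regions partially overlap (shared area 255.05 mm²), so the edge portions inside another operand are dropped and the merged outline is re-measured after clipping — boundary = 95.06 mm; the cube at (3.5, 12) does not reach this height (z outside [0, 7]); Combining (union): only the result so far is present, so the union is just that shape — boundary = 95.06 mm. Overall, the cross-section is a single solid region. Total boundary length (outer) = 95.06 mm.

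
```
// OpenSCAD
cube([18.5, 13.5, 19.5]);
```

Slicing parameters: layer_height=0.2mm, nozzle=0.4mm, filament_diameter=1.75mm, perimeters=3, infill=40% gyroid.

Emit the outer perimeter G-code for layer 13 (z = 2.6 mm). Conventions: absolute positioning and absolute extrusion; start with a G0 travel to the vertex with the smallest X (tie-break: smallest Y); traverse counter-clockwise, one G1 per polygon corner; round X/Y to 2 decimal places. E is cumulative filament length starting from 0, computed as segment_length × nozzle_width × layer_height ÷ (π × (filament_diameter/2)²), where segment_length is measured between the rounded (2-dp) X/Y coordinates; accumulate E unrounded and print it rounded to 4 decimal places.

At z = 2.6 mm: the cube (footprint 18.5×13.5) is included at this height. The outline is a single polygon with 4 vertices. Extrusion per mm of travel: 0.4 × 0.2 / (π × 0.875²) = 0.033260. Accumulating E over each segment gives final E = 2.1286.

G0 X0.00 Y0.00 Z2.60
G1 X18.50 Y0.00 E0.6153
G1 X18.50 Y13.50 E1.0643
G1 X0.00 Y13.50 E1.6796
G1 X0.00 Y0.00 E2.1286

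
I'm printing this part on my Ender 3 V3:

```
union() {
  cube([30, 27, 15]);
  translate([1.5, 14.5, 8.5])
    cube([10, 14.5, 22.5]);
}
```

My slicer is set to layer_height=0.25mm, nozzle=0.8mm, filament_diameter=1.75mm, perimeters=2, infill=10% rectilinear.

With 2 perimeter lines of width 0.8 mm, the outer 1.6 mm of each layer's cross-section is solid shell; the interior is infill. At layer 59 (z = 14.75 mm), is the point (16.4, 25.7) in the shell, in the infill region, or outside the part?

shell

At z = 14.75 mm: the 30×27 cube contributes its full rectangle; the cube at (1.5, 14.5) (footprint 10×14.5) is included at this height; Taking the union: the regions partially overlap (shared area 125.00 mm²), so overlapping operands fuse into one piece — 1 connected region. Overall, the cross-section is a single solid region. The nearest boundary edge runs (11.50, 27.00)→(30.00, 27.00); distance from the point to it = 1.30 mm. The point is inside the cross-section, 1.30 mm from the nearest boundary — within the 1.6 mm shell band (2 × 0.8).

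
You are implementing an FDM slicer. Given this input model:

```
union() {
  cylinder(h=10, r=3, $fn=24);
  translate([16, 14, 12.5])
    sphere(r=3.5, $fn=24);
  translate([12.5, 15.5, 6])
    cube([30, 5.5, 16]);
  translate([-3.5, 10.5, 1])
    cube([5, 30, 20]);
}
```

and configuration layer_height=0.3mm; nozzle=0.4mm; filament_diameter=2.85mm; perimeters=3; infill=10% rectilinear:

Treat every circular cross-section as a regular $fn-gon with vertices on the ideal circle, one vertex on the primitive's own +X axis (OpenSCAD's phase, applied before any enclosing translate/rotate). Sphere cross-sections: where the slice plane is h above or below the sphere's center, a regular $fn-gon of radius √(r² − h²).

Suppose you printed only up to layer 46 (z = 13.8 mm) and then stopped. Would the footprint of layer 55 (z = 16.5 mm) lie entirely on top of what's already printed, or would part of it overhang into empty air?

entirely on top

Compare the two slices. At z = 13.8: the cylinder does not reach this height (z outside [0, 10]); the r=3.5 sphere at (16, 14) contributes a regular 24-gon of circumradius √(3.5²−1.3²) = 3.250 (area = (24/2)·3.250²·sin(360°/24) = 32.80 mm²); the cube at (12.5, 15.5) is present — its section is the full 30×5.5 rectangle (area 165.00 mm²); the 5×30 cube at (-3.5, 10.5) contributes its full rectangle (area 150.00 mm²); Taking the union: the regions partially overlap — summed areas 347.80 mm² minus the doubly-counted overlap 7.07 mm² gives 340.73 mm² — area = 340.73 mm². At z = 16.5: the cylinder is not intersected at this z (z outside [0, 10]); the sphere at (16, 14) is not intersected at this z (|z−center|=4.000 > r=3.5); the cube at (12.5, 15.5) is present — its section is the full 30×5.5 rectangle (area 165.00 mm²); the cube at (-3.5, 10.5) is present — its section is the full 5×30 rectangle (area 150.00 mm²); Merging all regions: the 2 present regions are separate (no shared area or edge), so areas and boundary lengths simply add and each stays a separate island — area = 315.00 mm². Checking containment: the cross-section at z = 16.5 is a subset of the cross-section at z = 13.8.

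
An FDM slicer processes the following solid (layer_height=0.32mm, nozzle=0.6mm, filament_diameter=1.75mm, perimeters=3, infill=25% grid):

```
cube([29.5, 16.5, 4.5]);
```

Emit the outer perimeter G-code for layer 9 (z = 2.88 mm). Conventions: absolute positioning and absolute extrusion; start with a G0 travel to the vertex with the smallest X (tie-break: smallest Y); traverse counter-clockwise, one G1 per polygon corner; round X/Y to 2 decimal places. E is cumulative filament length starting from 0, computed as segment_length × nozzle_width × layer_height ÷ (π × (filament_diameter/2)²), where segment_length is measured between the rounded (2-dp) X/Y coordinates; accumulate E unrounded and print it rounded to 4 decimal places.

At z = 2.88 mm: the 29.5×16.5 cube contributes its full rectangle. The outline is a single polygon with 4 vertices. Extrusion per mm of travel: 0.6 × 0.32 / (π × 0.875²) = 0.079824. Accumulating E over each segment gives final E = 7.3438.

G0 X0.00 Y0.00 Z2.88
G1 X29.50 Y0.00 E2.3548
G1 X29.50 Y16.50 E3.6719
G1 X0.00 Y16.50 E6.0267
G1 X0.00 Y0.00 E7.3438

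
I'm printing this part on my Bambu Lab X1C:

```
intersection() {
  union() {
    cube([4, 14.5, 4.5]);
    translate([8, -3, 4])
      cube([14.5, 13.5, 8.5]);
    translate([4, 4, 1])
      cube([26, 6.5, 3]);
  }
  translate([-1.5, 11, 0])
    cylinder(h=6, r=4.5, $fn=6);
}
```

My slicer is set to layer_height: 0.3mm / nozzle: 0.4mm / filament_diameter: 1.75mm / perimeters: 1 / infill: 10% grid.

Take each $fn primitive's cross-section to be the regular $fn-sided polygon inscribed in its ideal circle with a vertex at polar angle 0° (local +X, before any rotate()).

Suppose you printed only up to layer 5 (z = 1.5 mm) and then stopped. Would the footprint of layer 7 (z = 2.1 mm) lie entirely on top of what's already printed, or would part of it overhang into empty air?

Compare the two slices. At z = 1.5: the cube is present — its section is the full 4×14.5 rectangle (area 58.00 mm²); the cube at (8, -3) is not intersected at this z (z outside [4, 12.5]); the 26×6.5 cube at (4, 4) contributes its full rectangle (area 169.00 mm²); Combining (union): the 2 present regions share edge segments without overlapping in area, so areas simply add but the touching pieces fuse into one outline (the shared edge portions become interior and drop out of the boundary) — area = 227.00 mm²; the r=4.5 cylinder at (-1.5, 11) contributes a regular 6-gon of circumradius 4.5 (area = (6/2)·4.500²·sin(360°/6) = 52.61 mm²); Taking the intersection: the r=4.5 cylinder at (-1.5, 11) partially overlaps the result so far; clipping to the common part keeps 14.27 mm² — area = 14.27 mm². At z = 2.1: the cube is present — its section is the full 4×14.5 rectangle (area 58.00 mm²); the cube at (8, -3) does not reach this height (z outside [4, 12.5]); the 26×6.5 cube at (4, 4) contributes its full rectangle (area 169.00 mm²); Taking the union: the 2 present regions share edge segments without overlapping in area, so areas simply add but the touching pieces fuse into one outline (the shared edge portions become interior and drop out of the boundary) — area = 227.00 mm²; the cylinder at (-1.5, 11): section is a regular 6-gon, circumradius r=4.5 (area = (6/2)·4.500²·sin(360°/6) = 52.61 mm²); Keeping only the common overlap: the r=4.5 cylinder at (-1.5, 11) partially overlaps the result so far; clipping to the common part keeps 14.27 mm² — area = 14.27 mm². Checking containment: the cross-section at z = 2.1 is a subset of the cross-section at z = 1.5.

entirely on top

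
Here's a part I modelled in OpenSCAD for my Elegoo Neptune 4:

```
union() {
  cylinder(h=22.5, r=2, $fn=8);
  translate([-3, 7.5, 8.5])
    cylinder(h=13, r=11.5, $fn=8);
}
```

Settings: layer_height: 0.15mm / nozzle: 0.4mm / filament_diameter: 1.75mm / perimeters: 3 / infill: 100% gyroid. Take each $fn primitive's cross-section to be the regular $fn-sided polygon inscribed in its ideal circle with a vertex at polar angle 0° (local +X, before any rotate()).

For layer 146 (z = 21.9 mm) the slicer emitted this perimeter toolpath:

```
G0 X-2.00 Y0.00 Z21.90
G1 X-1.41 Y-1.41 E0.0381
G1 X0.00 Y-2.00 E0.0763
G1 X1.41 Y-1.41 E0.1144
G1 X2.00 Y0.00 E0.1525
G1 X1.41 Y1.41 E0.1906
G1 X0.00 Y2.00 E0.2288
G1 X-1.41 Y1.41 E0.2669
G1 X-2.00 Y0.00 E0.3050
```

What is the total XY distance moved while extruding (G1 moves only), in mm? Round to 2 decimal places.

Sum the Euclidean lengths of each G1 segment: total = 12.23 mm.

12.23 mm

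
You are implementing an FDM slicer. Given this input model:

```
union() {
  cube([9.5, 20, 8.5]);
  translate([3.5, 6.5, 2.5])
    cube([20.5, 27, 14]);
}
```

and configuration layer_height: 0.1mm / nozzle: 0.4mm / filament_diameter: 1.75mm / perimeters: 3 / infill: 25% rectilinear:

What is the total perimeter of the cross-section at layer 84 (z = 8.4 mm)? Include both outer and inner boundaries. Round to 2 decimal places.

115.00 mm

At z = 8.4 mm: the 9.5×20 cube contributes its full rectangle (perimeter 59.00 mm); the cube at (3.5, 6.5) (footprint 20.5×27) is included at this height (perimeter 95.00 mm); Merging all regions: the regions partially overlap (shared area 81.00 mm²), so the edge portions inside another operand are dropped and the merged outline is re-measured after clipping — boundary = 115.00 mm. Overall, the cross-section is a single solid region. Total boundary length (outer) = 115.00 mm.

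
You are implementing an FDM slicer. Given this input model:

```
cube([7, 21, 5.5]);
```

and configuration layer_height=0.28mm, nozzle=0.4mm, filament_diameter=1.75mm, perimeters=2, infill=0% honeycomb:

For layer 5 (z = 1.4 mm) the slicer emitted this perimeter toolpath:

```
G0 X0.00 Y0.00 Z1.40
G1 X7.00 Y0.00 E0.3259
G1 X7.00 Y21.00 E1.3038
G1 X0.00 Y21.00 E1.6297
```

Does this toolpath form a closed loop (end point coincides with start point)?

Start point (G0): (0.00, 0.00). End point (last G1): the path does not return to the start — open.

no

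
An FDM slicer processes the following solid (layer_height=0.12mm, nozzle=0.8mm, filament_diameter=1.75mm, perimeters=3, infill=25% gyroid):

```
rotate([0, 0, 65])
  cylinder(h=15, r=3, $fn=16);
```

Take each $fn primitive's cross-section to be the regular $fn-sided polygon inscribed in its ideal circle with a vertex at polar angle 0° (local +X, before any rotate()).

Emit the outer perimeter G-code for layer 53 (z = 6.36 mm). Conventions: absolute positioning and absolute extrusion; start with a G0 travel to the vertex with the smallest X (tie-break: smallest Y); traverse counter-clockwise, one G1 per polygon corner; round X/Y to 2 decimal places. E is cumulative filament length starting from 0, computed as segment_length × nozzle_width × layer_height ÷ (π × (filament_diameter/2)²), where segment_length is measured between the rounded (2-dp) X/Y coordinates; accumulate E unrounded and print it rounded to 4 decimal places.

At z = 6.36 mm: the r=3 cylinder contributes a regular 16-gon of circumradius 3; (whole slice rotated 65° about Z — lengths, areas and connectivity unchanged). The outline is a single polygon with 16 vertices. Extrusion per mm of travel: 0.8 × 0.12 / (π × 0.875²) = 0.039912. Accumulating E over each segment gives final E = 0.7480.

G0 X-3.00 Y0.13 Z6.36
G1 X-2.82 Y-1.03 E0.0469
G1 X-2.21 Y-2.03 E0.0936
G1 X-1.27 Y-2.72 E0.1401
G1 X-0.13 Y-3.00 E0.1870
G1 X1.03 Y-2.82 E0.2338
G1 X2.03 Y-2.21 E0.2806
G1 X2.72 Y-1.27 E0.3271
G1 X3.00 Y-0.13 E0.3740
G1 X2.82 Y1.03 E0.4208
G1 X2.21 Y2.03 E0.4676
G1 X1.27 Y2.72 E0.5141
G1 X0.13 Y3.00 E0.5610
G1 X-1.03 Y2.82 E0.6078
G1 X-2.03 Y2.21 E0.6546
G1 X-2.72 Y1.27 E0.7011
G1 X-3.00 Y0.13 E0.7480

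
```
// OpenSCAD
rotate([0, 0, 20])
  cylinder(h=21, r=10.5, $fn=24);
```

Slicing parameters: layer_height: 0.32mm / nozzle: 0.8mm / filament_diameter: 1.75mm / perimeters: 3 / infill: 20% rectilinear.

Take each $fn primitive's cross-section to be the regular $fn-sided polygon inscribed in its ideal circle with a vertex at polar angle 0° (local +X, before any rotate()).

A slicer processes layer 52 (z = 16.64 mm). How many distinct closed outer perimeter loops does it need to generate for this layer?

1

At z = 16.64 mm: the r=10.5 cylinder gives a regular 24-gon of circumradius 10.5 (constant along its height); (whole slice rotated 20° about Z — lengths, areas and connectivity unchanged). The result has 1 disconnected region.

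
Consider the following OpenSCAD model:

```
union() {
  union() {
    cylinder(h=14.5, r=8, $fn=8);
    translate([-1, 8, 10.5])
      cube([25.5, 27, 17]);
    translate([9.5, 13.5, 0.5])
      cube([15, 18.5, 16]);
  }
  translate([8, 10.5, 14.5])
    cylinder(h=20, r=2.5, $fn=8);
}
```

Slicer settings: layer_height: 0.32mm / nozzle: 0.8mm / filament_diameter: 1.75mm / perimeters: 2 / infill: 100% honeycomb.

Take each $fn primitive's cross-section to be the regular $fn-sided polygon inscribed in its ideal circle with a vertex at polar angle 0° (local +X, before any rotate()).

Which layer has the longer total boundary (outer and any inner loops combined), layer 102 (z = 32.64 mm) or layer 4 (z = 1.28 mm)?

layer 4 (z = 1.28 mm)

Layer 102 (z = 32.64): the cylinder does not reach this height (z outside [0, 14.5]); the cube at (-1, 8) does not reach this height (z outside [10.5, 27.5]); the cube at (9.5, 13.5) does not reach this height (z outside [0.5, 16.5]); Merging all regions: nothing is present at this height; the r=2.5 cylinder at (8, 10.5) contributes a regular 8-gon of circumradius 2.5 (perimeter = 2·8·2.500·sin(180°/8) = 15.31 mm); Taking the union: only the r=2.5 cylinder at (8, 10.5) is present, so the union is just that shape — boundary = 15.31 mm. So its perimeter = 15.31 mm. Layer 4 (z = 1.28): the r=8 cylinder contributes a regular 8-gon of circumradius 8 (perimeter = 2·8·8.000·sin(180°/8) = 48.98 mm); the cube at (-1, 8) is not intersected at this z (z outside [10.5, 27.5]); the 15×18.5 cube at (9.5, 13.5) contributes its full rectangle (perimeter 67.00 mm); Combining (union): the 2 present regions are separate (no shared area or edge), so areas and boundary lengths simply add and each stays a separate island — boundary = 115.98 mm; the cylinder at (8, 10.5) is not intersected at this z (z outside [14.5, 34.5]); Combining (union): only that combined region is present, so the union is just that shape — boundary = 115.98 mm. So its perimeter = 115.98 mm. Layer 4 is larger (115.98 vs 15.31 mm).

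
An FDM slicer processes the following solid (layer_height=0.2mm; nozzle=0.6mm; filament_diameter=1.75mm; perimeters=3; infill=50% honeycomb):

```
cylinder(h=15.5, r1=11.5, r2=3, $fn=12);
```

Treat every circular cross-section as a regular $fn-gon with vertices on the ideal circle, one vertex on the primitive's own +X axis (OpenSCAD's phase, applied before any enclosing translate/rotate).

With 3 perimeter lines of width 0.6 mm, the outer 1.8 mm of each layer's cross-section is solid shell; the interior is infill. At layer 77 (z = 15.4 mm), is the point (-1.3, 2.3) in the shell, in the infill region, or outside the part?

shell

At z = 15.4 mm: the cone contributes a regular 12-gon of circumradius 3.055 (interpolated between r1=11.5 and r2=3 at t=0.994). Overall, the cross-section is a single solid region. The nearest boundary edge runs (0.00, 3.05)→(-1.53, 2.65); distance from the point to it = 0.39 mm. The point is inside the cross-section, 0.39 mm from the nearest boundary — within the 1.8 mm shell band (3 × 0.6).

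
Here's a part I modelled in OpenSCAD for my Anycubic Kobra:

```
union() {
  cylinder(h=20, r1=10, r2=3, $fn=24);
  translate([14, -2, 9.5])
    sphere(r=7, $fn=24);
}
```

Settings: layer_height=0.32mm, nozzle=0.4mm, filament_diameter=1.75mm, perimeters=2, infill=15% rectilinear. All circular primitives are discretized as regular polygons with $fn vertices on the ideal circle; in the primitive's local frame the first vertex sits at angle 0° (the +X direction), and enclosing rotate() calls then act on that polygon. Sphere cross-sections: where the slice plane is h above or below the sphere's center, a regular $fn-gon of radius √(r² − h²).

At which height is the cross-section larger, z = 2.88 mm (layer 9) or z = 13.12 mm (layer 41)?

Layer 9 (z = 2.88): the cone: at t=0.144 of its height the radius interpolates to r₁+(r₂−r₁)t = 8.992, giving a regular 24-gon of that circumradius (area = (24/2)·8.992²·sin(360°/24) = 251.13 mm²); the r=7 sphere at (14, -2) contributes a regular 24-gon of circumradius √(7²−6.62²) = 2.275 (area = (24/2)·2.275²·sin(360°/24) = 16.07 mm²); Taking the union: the 2 present regions are separate (no shared area or edge), so areas and boundary lengths simply add and each stays a separate island — area = 267.20 mm². So its area = 267.20 mm². Layer 41 (z = 13.12): the cone (r1=10→r2=3) has section circumradius 5.408 here — a regular 24-gon (area = (24/2)·5.408²·sin(360°/24) = 90.83 mm²); the r=7 sphere at (14, -2) contributes a regular 24-gon of circumradius √(7²−3.62²) = 5.991 (area = (24/2)·5.991²·sin(360°/24) = 111.49 mm²); Taking the union: the 2 present regions are separate (no shared area or edge), so areas and boundary lengths simply add and each stays a separate island — area = 202.32 mm². So its area = 202.32 mm². Layer 9 is larger (267.20 vs 202.32 mm²).

layer 9 (z = 2.88 mm)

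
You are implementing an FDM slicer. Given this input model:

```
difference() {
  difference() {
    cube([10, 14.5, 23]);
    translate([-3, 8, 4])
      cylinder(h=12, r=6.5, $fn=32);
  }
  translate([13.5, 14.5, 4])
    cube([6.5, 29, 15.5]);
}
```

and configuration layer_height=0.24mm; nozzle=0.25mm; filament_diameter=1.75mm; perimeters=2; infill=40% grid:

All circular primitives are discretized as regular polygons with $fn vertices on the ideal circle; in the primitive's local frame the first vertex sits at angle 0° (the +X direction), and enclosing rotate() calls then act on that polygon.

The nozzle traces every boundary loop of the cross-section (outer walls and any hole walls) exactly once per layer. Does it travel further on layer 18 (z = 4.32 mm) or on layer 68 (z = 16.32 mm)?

layer 18 (z = 4.32 mm)

Layer 18 (z = 4.32): the cube is present — its section is the full 10×14.5 rectangle (perimeter 49.00 mm); the cylinder at (-3, 8): section is a regular 32-gon, circumradius r=6.5 (perimeter = 2·32·6.500·sin(180°/32) = 40.78 mm); After the difference (first − rest): starting from the 10×14.5 cube, the r=6.5 cylinder at (-3, 8) partially overlaps it — only the 28.50 mm² overlap (of its 131.88 mm²) is removed, clipping the outline — boundary = 51.67 mm; the cube at (13.5, 14.5) is present — its section is the full 6.5×29 rectangle (perimeter 71.00 mm); After the difference (first − rest): starting from the result so far, the 6.5×29 cube at (13.5, 14.5) misses the remaining region (no effect) — boundary = 51.67 mm. So its perimeter = 51.67 mm. Layer 68 (z = 16.32): the 10×14.5 cube contributes its full rectangle (perimeter 49.00 mm); the cylinder at (-3, 8) is absent (z outside [4, 16]); Taking the first minus the rest: none of the subtracted shapes is present at this height, so the 10×14.5 cube is unchanged — boundary = 49.00 mm; the 6.5×29 cube at (13.5, 14.5) contributes its full rectangle (perimeter 71.00 mm); After the difference (first − rest): starting from the result so far, the 6.5×29 cube at (13.5, 14.5) misses the remaining region (no effect) — boundary = 49.00 mm. So its perimeter = 49.00 mm. Layer 18 is larger (51.67 vs 49.00 mm).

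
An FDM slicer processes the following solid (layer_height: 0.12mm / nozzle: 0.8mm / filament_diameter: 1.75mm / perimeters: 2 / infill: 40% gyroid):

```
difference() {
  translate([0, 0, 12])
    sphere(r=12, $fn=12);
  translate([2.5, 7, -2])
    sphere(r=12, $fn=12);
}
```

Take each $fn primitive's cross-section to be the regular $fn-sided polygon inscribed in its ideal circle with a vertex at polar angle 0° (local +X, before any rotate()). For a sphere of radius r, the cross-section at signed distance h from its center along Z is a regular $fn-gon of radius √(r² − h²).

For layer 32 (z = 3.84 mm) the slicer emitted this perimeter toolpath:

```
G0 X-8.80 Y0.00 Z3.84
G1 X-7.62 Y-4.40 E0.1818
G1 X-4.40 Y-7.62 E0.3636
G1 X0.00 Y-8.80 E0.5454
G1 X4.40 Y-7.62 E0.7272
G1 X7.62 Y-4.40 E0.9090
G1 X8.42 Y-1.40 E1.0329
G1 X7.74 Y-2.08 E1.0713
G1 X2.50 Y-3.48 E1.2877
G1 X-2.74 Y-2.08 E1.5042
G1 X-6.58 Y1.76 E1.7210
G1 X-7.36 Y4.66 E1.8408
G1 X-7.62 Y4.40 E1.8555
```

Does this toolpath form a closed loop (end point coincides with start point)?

Start point (G0): (-8.80, 0.00). End point (last G1): the path does not return to the start — open.

no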